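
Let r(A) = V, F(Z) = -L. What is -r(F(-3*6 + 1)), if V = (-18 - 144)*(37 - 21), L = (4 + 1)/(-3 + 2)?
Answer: 2592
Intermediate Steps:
L = -5 (L = 5/(-1) = 5*(-1) = -5)
V = -2592 (V = -162*16 = -2592)
F(Z) = 5 (F(Z) = -1*(-5) = 5)
r(A) = -2592
-r(F(-3*6 + 1)) = -1*(-2592) = 2592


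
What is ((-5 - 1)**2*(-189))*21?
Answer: -142884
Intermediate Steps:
((-5 - 1)**2*(-189))*21 = ((-6)**2*(-189))*21 = (36*(-189))*21 = -6804*21 = -142884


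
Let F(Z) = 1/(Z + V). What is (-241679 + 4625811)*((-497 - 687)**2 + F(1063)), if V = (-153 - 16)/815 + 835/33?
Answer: 179856300772355532476/29264333 ≈ 6.1459e+12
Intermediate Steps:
V = 674948/26895 (V = -169*1/815 + 835*(1/33) = -169/815 + 835/33 = 674948/26895 ≈ 25.096)
F(Z) = 1/(674948/26895 + Z) (F(Z) = 1/(Z + 674948/26895) = 1/(674948/26895 + Z))
(-241679 + 4625811)*((-497 - 687)**2 + F(1063)) = (-241679 + 4625811)*((-497 - 687)**2 + 26895/(674948 + 26895*1063)) = 4384132*((-1184)**2 + 26895/(674948 + 28589385)) = 4384132*(1401856 + 26895/29264333) = 4384132*(41024380828943/29264333) = 179856300772355532476/29264333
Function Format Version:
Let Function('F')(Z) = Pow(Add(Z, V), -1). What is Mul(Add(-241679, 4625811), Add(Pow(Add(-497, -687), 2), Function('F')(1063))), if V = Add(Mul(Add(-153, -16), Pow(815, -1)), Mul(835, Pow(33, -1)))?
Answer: Rational(179856300772355532476, 29264333) ≈ 6.1459e+12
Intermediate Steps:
V = Rational(674948, 26895) (V = Add(Mul(-169, Rational(1, 815)), Mul(835, Rational(1, 33))) = Add(Rational(-169, 815), Rational(835, 33)) = Rational(674948, 26895) ≈ 25.096)
Function('F')(Z) = Pow(Add(Rational(674948, 26895), Z), -1) (Function('F')(Z) = Pow(Add(Z, Rational(674948, 26895)), -1) = Pow(Add(Rational(674948, 26895), Z), -1))
Mul(Add(-241679, 4625811), Add(Pow(Add(-497, -687), 2), Function('F')(1063))) = Mul(Add(-241679, 4625811), Add(Pow(Add(-497, -687), 2), Mul(26895, Pow(Add(674948, Mul(26895, 1063)), -1)))) = Mul(4384132, Add(Pow(-1184, 2), Mul(26895, Pow(Add(674948, 28589385), -1)))) = Mul(4384132, Add(1401856, Mul(26895, Pow(29264333, -1)))) = Mul(4384132, Add(1401856, Mul(26895, Rational(1, 29264333)))) = Mul(4384132, Add(1401856, Rational(26895, 29264333))) = Mul(4384132, Rational(41024380828943, 29264333)) = Rational(179856300772355532476, 29264333)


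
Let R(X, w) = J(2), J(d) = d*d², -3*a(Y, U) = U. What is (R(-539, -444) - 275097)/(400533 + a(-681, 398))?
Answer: -825267/1201201 ≈ -0.68703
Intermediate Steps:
a(Y, U) = -U/3
J(d) = d³
R(X, w) = 8 (R(X, w) = 2³ = 8)
(R(-539, -444) - 275097)/(400533 + a(-681, 398)) = (8 - 275097)/(400533 - ⅓*398) = -275089/(400533 - 398/3) = -275089/1201201/3 = -275089*3/1201201 = -825267/1201201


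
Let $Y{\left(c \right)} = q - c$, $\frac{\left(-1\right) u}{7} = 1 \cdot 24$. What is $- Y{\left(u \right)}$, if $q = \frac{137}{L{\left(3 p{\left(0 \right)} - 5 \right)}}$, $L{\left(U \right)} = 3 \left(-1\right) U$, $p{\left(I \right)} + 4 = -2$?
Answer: $- \frac{11729}{69} \approx -169.99$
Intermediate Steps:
$p{\left(I \right)} = -6$ ($p{\left(I \right)} = -4 - 2 = -6$)
$u = -168$ ($u = - 7 \cdot 1 \cdot 24 = \left(-7\right) 24 = -168$)
$L{\left(U \right)} = - 3 U$
$q = \frac{137}{69}$ ($q = \frac{137}{\left(-3\right) \left(3 \left(-6\right) - 5\right)} = \frac{137}{\left(-3\right) \left(-18 - 5\right)} = \frac{137}{\left(-3\right) \left(-23\right)} = \frac{137}{69} \approx 1.9855$)
$Y{\left(c \right)} = \frac{137}{69} - c$
$- Y{\left(u \right)} = - (\frac{137}{69} - -168) = - (\frac{137}{69} + 168) = \left(-1\right) \frac{11729}{69} = - \frac{11729}{69}$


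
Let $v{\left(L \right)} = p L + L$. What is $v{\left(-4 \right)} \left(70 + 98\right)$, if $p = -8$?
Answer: $4704$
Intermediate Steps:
$v{\left(L \right)} = - 7 L$ ($v{\left(L \right)} = - 8 L + L = - 7 L$)
$v{\left(-4 \right)} \left(70 + 98\right) = \left(-7\right) \left(-4\right) \left(70 + 98\right) = 28 \cdot 168 = 4704$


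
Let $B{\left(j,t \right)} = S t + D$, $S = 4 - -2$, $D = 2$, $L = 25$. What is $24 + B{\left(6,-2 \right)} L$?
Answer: $-226$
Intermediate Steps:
$S = 6$ ($S = 4 + 2 = 6$)
$B{\left(j,t \right)} = 2 + 6 t$ ($B{\left(j,t \right)} = 6 t + 2 = 2 + 6 t$)
$24 + B{\left(6,-2 \right)} L = 24 + \left(2 + 6 \left(-2\right)\right) 25 = 24 + \left(2 - 12\right) 25 = 24 - 250 = -226$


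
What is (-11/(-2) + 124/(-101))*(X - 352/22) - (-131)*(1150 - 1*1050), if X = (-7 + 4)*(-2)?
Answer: 1318785/101 ≈ 13057.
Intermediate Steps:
X = 6 (X = -3*(-2) = 6)
(-11/(-2) + 124/(-101))*(X - 352/22) - (-131)*(1150 - 1*1050) = (-11/(-2) + 124/(-101))*(6 - 352/22) - (-131)*(1150 - 1*1050) = (-11*(-½) + 124*(-1/101))*(6 - 352*1/22) - (-131)*(1150 - 1050) = (11/2 - 124/101)*(6 - 16) - (-131)*100 = (863/202)*(-10) - 1*(-13100) = -4315/101 + 13100 = 1318785/101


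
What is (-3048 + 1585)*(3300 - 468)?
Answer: -4143216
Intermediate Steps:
(-3048 + 1585)*(3300 - 468) = -1463*2832 = -4143216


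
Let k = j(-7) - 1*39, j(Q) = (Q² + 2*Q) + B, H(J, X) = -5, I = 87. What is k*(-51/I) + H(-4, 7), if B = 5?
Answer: -162/29 ≈ -5.5862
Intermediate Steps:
j(Q) = 5 + Q² + 2*Q (j(Q) = (Q² + 2*Q) + 5 = 5 + Q² + 2*Q)
k = 1 (k = (5 + (-7)² + 2*(-7)) - 1*39 = (5 + 49 - 14) - 39 = 40 - 39 = 1)
k*(-51/I) + H(-4, 7) = 1*(-51/87) - 5 = 1*(-51*1/87) - 5 = 1*(-17/29) - 5 = -17/29 - 5 = -162/29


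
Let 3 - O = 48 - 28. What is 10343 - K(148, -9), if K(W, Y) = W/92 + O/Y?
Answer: 2140277/207 ≈ 10340.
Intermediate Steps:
O = -17 (O = 3 - (48 - 28) = 3 - 1*20 = 3 - 20 = -17)
K(W, Y) = -17/Y + W/92 (K(W, Y) = W/92 - 17/Y = -17/Y + W/92)
10343 - K(148, -9) = 10343 - (-17/(-9) + (1/92)*148) = 10343 - (-17*(-⅑) + 37/23) = 10343 - (17/9 + 37/23) = 10343 - 1*724/207 = 10343 - 724/207 = 2140277/207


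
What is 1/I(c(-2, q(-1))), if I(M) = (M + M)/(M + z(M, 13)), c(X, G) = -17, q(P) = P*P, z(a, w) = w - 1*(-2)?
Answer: 1/17 ≈ 0.058824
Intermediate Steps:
z(a, w) = 2 + w (z(a, w) = w + 2 = 2 + w)
q(P) = P²
I(M) = 2*M/(15 + M) (I(M) = (M + M)/(M + (2 + 13)) = (2*M)/(M + 15) = (2*M)/(15 + M) = 2*M/(15 + M))
1/I(c(-2, q(-1))) = 1/(2*(-17)/(15 - 17)) = 1/(2*(-17)/(-2)) = 1/(2*(-17)*(-½)) = 1/17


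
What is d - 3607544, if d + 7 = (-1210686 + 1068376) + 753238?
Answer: -2996623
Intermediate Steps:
d = 610921 (d = -7 + ((-1210686 + 1068376) + 753238) = -7 + (-142310 + 753238) = -7 + 610928 = 610921)
d - 3607544 = 610921 - 3607544 = -2996623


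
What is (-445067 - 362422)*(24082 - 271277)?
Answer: 199607243355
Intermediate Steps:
(-445067 - 362422)*(24082 - 271277) = -807489*(-247195) = 199607243355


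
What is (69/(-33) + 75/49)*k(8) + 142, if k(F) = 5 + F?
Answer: 72612/539 ≈ 134.72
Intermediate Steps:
(69/(-33) + 75/49)*k(8) + 142 = (69/(-33) + 75/49)*(5 + 8) + 142 = (69*(-1/33) + 75*(1/49))*13 + 142 = (-23/11 + 75/49)*13 + 142 = -302/539*13 + 142 = -3926/539 + 142 = 72612/539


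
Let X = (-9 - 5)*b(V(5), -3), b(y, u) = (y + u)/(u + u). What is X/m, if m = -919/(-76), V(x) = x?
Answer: 1064/2757 ≈ 0.38593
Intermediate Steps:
b(y, u) = (u + y)/(2*u) (b(y, u) = (u + y)/((2*u)) = (u + y)*(1/(2*u)) = (u + y)/(2*u))
X = 14/3 (X = (-9 - 5)*((1/2)*(-3 + 5)/(-3)) = -7*(-1)*2/3 = -14*(-1/3) = 14/3 ≈ 4.6667)
m = 919/76 (m = -919*(-1/76) = 919/76 ≈ 12.092)
X/m = 14/(3*(919/76)) = (14/3)*(76/919) = 1064/2757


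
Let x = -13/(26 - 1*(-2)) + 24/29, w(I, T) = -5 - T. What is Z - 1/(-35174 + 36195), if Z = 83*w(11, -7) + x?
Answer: 137923015/829052 ≈ 166.36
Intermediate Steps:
x = 295/812 (x = -13/(26 + 2) + 24*(1/29) = -13/28 + 24/29 = 295/812 ≈ 0.36330)
Z = 135087/812 (Z = 83*(-5 - 1*(-7)) + 295/812 = 83*(-5 + 7) + 295/812 = 83*2 + 295/812 = 166 + 295/812 = 135087/812 ≈ 166.36)
Z - 1/(-35174 + 36195) = 135087/812 - 1/(-35174 + 36195) = 135087/812 - 1/1021 = 137923015/829052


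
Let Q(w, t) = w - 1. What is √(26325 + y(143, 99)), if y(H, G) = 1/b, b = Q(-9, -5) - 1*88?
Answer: √5159698/14 ≈ 162.25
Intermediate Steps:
Q(w, t) = -1 + w
b = -98 (b = (-1 - 9) - 1*88 = -10 - 88 = -98)
y(H, G) = -1/98 (y(H, G) = 1/(-98) = -1/98)
√(26325 + y(143, 99)) = √(26325 - 1/98) = √(2579849/98) = √5159698/14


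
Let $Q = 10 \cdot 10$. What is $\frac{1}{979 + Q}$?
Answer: $\frac{1}{1079} \approx 0.00092678$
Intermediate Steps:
$Q = 100$
$\frac{1}{979 + Q} = \frac{1}{979 + 100} = \frac{1}{1079}$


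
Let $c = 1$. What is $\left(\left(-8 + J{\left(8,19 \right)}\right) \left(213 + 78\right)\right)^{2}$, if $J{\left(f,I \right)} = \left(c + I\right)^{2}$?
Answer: $13012421184$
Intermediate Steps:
$J{\left(f,I \right)} = \left(1 + I\right)^{2}$
$\left(\left(-8 + J{\left(8,19 \right)}\right) \left(213 + 78\right)\right)^{2} = \left(\left(-8 + \left(1 + 19\right)^{2}\right) \left(213 + 78\right)\right)^{2} = \left(\left(-8 + 20^{2}\right) 291\right)^{2} = \left(\left(-8 + 400\right) 291\right)^{2} = \left(392 \cdot 291\right)^{2} = 114072^{2} = 13012421184$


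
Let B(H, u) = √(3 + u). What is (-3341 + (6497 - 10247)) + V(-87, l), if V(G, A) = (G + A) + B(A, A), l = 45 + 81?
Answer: -7052 + √129 ≈ -7040.6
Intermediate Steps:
l = 126
V(G, A) = A + G + √(3 + A) (V(G, A) = (G + A) + √(3 + A) = (A + G) + √(3 + A) = A + G + √(3 + A))
(-3341 + (6497 - 10247)) + V(-87, l) = (-3341 + (6497 - 10247)) + (126 - 87 + √(3 + 126)) = (-3341 - 3750) + (126 - 87 + √129) = -7091 + (39 + √129) = -7052 + √129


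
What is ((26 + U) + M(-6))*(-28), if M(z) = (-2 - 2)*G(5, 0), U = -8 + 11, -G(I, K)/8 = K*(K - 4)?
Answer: -812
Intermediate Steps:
G(I, K) = -8*K*(-4 + K) (G(I, K) = -8*K*(K - 4) = -8*K*(-4 + K))
U = 3
M(z) = 0 (M(z) = (-2 - 2)*(8*0*(4 - 1*0)) = -32*0*(4 + 0) = -32*0*4 = -4*0 = 0)
((26 + U) + M(-6))*(-28) = ((26 + 3) + 0)*(-28) = (29 + 0)*(-28) = 29*(-28) = -812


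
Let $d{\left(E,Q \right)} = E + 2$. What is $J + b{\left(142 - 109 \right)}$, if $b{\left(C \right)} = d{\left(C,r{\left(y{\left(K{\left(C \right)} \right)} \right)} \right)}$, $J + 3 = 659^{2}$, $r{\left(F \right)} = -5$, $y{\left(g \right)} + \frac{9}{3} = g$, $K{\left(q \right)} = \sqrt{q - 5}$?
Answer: $434313$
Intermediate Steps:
$K{\left(q \right)} = \sqrt{-5 + q}$
$y{\left(g \right)} = -3 + g$
$d{\left(E,Q \right)} = 2 + E$
$J = 434278$ ($J = -3 + 659^{2} = -3 + 434281 = 434278$)
$b{\left(C \right)} = 2 + C$
$J + b{\left(142 - 109 \right)} = 434278 + \left(2 + \left(142 - 109\right)\right) = 434278 + \left(2 + 33\right) = 434278 + 35 = 434313$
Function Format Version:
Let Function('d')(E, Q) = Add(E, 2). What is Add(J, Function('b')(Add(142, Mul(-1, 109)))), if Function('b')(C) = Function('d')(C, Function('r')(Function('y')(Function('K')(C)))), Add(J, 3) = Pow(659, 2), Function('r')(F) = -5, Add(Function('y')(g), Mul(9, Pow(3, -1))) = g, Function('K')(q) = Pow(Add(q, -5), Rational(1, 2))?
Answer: 434313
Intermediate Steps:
Function('K')(q) = Pow(Add(-5, q), Rational(1, 2))
Function('y')(g) = Add(-3, g)
Function('d')(E, Q) = Add(2, E)
J = 434278 (J = Add(-3, Pow(659, 2)) = Add(-3, 434281) = 434278)
Function('b')(C) = Add(2, C)
Add(J, Function('b')(Add(142, Mul(-1, 109)))) = Add(434278, Add(2, Add(142, Mul(-1, 109)))) = Add(434278, Add(2, Add(142, -109))) = Add(434278, Add(2, 33)) = Add(434278, 35) = 434313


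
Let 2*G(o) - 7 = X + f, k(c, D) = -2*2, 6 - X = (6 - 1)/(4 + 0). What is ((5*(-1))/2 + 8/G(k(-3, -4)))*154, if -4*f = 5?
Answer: -451/3 ≈ -150.33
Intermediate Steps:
X = 19/4 (X = 6 - (6 - 1)/(4 + 0) = 6 - 5/4 = 19/4 ≈ 4.7500)
k(c, D) = -4
f = -5/4 (f = -1/4*5 = -5/4 ≈ -1.2500)
G(o) = 21/4 (G(o) = 7/2 + (19/4 - 5/4)/2 = 7/2 + (1/2)*(7/2) = 7/2 + 7/4 = 21/4)
((5*(-1))/2 + 8/G(k(-3, -4)))*154 = ((5*(-1))/2 + 8/(21/4))*154 = (-5*1/2 + 8*(4/21))*154 = (-5/2 + 32/21)*154 = -41/42*154 = -451/3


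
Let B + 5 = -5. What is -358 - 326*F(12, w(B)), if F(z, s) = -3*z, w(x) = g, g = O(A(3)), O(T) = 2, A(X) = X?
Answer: 11378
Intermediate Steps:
B = -10 (B = -5 - 5 = -10)
g = 2
w(x) = 2
-358 - 326*F(12, w(B)) = -358 - (-978)*12 = -358 - 326*(-36) = -358 + 11736 = 11378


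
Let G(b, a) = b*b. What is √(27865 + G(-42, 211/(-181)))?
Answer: √29629 ≈ 172.13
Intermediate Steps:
G(b, a) = b²
√(27865 + G(-42, 211/(-181))) = √(27865 + (-42)²) = √(27865 + 1764) = √29629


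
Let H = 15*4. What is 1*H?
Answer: 60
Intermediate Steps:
H = 60
1*H = 1*60 = 60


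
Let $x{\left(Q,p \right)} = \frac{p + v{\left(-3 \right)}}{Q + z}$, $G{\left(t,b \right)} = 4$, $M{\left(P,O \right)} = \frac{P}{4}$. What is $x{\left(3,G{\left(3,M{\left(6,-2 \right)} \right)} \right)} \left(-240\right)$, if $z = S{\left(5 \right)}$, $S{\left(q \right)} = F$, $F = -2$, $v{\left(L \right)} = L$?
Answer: $-240$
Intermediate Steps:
$M{\left(P,O \right)} = \frac{P}{4}$ ($M{\left(P,O \right)} = P \frac{1}{4} = \frac{P}{4}$)
$S{\left(q \right)} = -2$
$z = -2$
$x{\left(Q,p \right)} = \frac{-3 + p}{-2 + Q}$ ($x{\left(Q,p \right)} = \frac{p - 3}{Q - 2} = \frac{-3 + p}{-2 + Q}$)
$x{\left(3,G{\left(3,M{\left(6,-2 \right)} \right)} \right)} \left(-240\right) = \frac{-3 + 4}{-2 + 3} \left(-240\right) = 1^{-1} \cdot 1 \left(-240\right) = 1 \cdot 1 \left(-240\right) = 1 \left(-240\right) = -240$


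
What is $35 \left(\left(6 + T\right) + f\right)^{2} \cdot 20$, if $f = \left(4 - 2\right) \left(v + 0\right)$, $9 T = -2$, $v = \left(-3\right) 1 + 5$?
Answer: $\frac{5420800}{81} \approx 66924.0$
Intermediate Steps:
$v = 2$ ($v = -3 + 5 = 2$)
$T = - \frac{2}{9}$ ($T = \frac{1}{9} \left(-2\right) = - \frac{2}{9} \approx -0.22222$)
$f = 4$ ($f = \left(4 - 2\right) \left(2 + 0\right) = 2 \cdot 2 = 4$)
$35 \left(\left(6 + T\right) + f\right)^{2} \cdot 20 = 35 \left(\left(6 - \frac{2}{9}\right) + 4\right)^{2} \cdot 20 = 35 \left(\frac{52}{9} + 4\right)^{2} \cdot 20 = 35 \left(\frac{88}{9}\right)^{2} \cdot 20 = 35 \cdot \frac{7744}{81} \cdot 20 = \frac{271040}{81} \cdot 20 = \frac{5420800}{81}$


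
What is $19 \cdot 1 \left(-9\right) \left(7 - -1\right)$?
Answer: $-1368$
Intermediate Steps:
$19 \cdot 1 \left(-9\right) \left(7 - -1\right) = 19 \left(- 9 \left(7 + 1\right)\right) = 19 \left(\left(-9\right) 8\right) = 19 \left(-72\right) = -1368$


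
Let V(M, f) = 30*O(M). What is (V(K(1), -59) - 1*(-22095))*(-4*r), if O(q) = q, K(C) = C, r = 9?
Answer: -796500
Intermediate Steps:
V(M, f) = 30*M
(V(K(1), -59) - 1*(-22095))*(-4*r) = (30*1 - 1*(-22095))*(-4*9) = (30 + 22095)*(-36) = 22125*(-36) = -796500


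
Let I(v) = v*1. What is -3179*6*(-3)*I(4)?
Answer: 228888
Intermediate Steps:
I(v) = v
-3179*6*(-3)*I(4) = -3179*6*(-3)*4 = -(-57222)*4 = -3179*(-72) = 228888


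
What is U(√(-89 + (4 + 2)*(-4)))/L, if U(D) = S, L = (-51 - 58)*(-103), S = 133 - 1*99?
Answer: 34/11227 ≈ 0.0030284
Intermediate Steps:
S = 34 (S = 133 - 99 = 34)
L = 11227 (L = -109*(-103) = 11227)
U(D) = 34
U(√(-89 + (4 + 2)*(-4)))/L = 34/11227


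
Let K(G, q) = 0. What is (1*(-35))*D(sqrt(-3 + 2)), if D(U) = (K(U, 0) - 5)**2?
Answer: -875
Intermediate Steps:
D(U) = 25 (D(U) = (0 - 5)**2 = (-5)**2 = 25)
(1*(-35))*D(sqrt(-3 + 2)) = (1*(-35))*25 = -35*25 = -875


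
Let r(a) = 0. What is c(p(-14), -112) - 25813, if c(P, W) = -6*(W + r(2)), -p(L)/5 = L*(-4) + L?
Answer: -25141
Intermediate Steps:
p(L) = 15*L (p(L) = -5*(L*(-4) + L) = -5*(-4*L + L) = -(-15)*L = 15*L)
c(P, W) = -6*W (c(P, W) = -6*(W + 0) = -6*W)
c(p(-14), -112) - 25813 = -6*(-112) - 25813 = 672 - 25813 = -25141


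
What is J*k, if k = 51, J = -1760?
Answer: -89760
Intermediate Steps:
J*k = -1760*51 = -89760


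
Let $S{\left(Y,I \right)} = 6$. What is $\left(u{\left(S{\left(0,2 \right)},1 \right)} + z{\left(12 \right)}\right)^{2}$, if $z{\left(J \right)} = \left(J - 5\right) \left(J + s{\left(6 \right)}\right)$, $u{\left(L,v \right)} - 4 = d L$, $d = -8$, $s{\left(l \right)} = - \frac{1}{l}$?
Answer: $\frac{54289}{36} \approx 1508.0$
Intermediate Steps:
$u{\left(L,v \right)} = 4 - 8 L$
$z{\left(J \right)} = \left(-5 + J\right) \left(- \frac{1}{6} + J\right)$ ($z{\left(J \right)} = \left(J - 5\right) \left(J - \frac{1}{6}\right) = \left(-5 + J\right) \left(J - \frac{1}{6}\right) = \left(-5 + J\right) \left(- \frac{1}{6} + J\right)$)
$\left(u{\left(S{\left(0,2 \right)},1 \right)} + z{\left(12 \right)}\right)^{2} = \left(\left(4 - 48\right) + \left(\frac{5}{6} + 12^{2} - 62\right)\right)^{2} = \left(\left(4 - 48\right) + \left(\frac{5}{6} + 144 - 62\right)\right)^{2} = \left(-44 + \frac{497}{6}\right)^{2} = \left(\frac{233}{6}\right)^{2} = \frac{54289}{36}$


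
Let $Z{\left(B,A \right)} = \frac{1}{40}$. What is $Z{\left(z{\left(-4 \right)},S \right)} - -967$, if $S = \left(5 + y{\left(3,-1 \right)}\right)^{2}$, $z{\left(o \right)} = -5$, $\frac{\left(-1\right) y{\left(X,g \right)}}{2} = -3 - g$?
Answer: $\frac{38681}{40} \approx 967.03$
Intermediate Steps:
$y{\left(X,g \right)} = 6 + 2 g$ ($y{\left(X,g \right)} = - 2 \left(-3 - g\right) = 6 + 2 g$)
$S = 81$ ($S = \left(5 + \left(6 + 2 \left(-1\right)\right)\right)^{2} = \left(5 + \left(6 - 2\right)\right)^{2} = \left(5 + 4\right)^{2} = 9^{2} = 81$)
$Z{\left(B,A \right)} = \frac{1}{40}$
$Z{\left(z{\left(-4 \right)},S \right)} - -967 = \frac{1}{40} - -967 = \frac{1}{40} + 967 = \frac{38681}{40}$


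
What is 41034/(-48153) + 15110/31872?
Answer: -13815329/36541248 ≈ -0.37807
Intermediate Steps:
41034/(-48153) + 15110/31872 = 41034*(-1/48153) + 15110*(1/31872) = -1954/2293 + 7555/15936 = -13815329/36541248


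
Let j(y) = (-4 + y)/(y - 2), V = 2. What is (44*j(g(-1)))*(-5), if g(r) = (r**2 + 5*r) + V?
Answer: -330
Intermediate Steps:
g(r) = 2 + r**2 + 5*r (g(r) = (r**2 + 5*r) + 2 = 2 + r**2 + 5*r)
j(y) = (-4 + y)/(-2 + y)
(44*j(g(-1)))*(-5) = (44*((-4 + (2 + (-1)**2 + 5*(-1)))/(-2 + (2 + (-1)**2 + 5*(-1)))))*(-5) = (44*((-4 + (2 + 1 - 5))/(-2 + (2 + 1 - 5))))*(-5) = (44*((-4 - 2)/(-2 - 2)))*(-5) = (44*(-6/(-4)))*(-5) = (44*(-1/4*(-6)))*(-5) = (44*(3/2))*(-5) = 66*(-5) = -330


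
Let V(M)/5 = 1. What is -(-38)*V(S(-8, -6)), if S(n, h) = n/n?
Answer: 190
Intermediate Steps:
S(n, h) = 1
V(M) = 5 (V(M) = 5*1 = 5)
-(-38)*V(S(-8, -6)) = -(-38)*5 = -1*(-190) = 190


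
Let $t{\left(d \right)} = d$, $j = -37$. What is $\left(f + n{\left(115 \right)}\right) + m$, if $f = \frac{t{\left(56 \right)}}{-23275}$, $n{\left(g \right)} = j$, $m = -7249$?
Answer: $- \frac{24225958}{3325} \approx -7286.0$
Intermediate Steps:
$n{\left(g \right)} = -37$
$f = - \frac{8}{3325}$ ($f = \frac{56}{-23275} = 56 \left(- \frac{1}{23275}\right) = - \frac{8}{3325} \approx -0.002406$)
$\left(f + n{\left(115 \right)}\right) + m = \left(- \frac{8}{3325} - 37\right) - 7249 = - \frac{123033}{3325} - 7249 = - \frac{24225958}{3325}$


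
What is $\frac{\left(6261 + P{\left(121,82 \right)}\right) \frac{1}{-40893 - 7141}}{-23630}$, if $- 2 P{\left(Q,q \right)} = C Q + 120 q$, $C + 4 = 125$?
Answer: $- \frac{11959}{2270086840} \approx -5.2681 \cdot 10^{-6}$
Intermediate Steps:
$C = 121$ ($C = -4 + 125 = 121$)
$P{\left(Q,q \right)} = - 60 q - \frac{121 Q}{2}$ ($P{\left(Q,q \right)} = - \frac{121 Q + 120 q}{2} = - \frac{120 q + 121 Q}{2} = - 60 q - \frac{121 Q}{2}$)
$\frac{\left(6261 + P{\left(121,82 \right)}\right) \frac{1}{-40893 - 7141}}{-23630} = \frac{\left(6261 - \frac{24481}{2}\right) \frac{1}{-40893 - 7141}}{-23630} = \frac{6261 - \frac{24481}{2}}{-48034} \left(- \frac{1}{23630}\right) = \left(6261 - \frac{24481}{2}\right) \left(- \frac{1}{48034}\right) \left(- \frac{1}{23630}\right) = \left(- \frac{11959}{2}\right) \left(- \frac{1}{48034}\right) \left(- \frac{1}{23630}\right) = \frac{11959}{96068} \left(- \frac{1}{23630}\right) = - \frac{11959}{2270086840}$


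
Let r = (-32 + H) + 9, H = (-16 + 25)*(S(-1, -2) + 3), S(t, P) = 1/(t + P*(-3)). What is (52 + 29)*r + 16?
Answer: 2429/5 ≈ 485.80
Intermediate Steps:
S(t, P) = 1/(t - 3*P)
H = 144/5 (H = (-16 + 25)*(1/(-1 - 3*(-2)) + 3) = 9*(1/(-1 + 6) + 3) = 9*(1/5 + 3) = 9*(16/5) = 144/5 ≈ 28.800)
r = 29/5 (r = (-32 + 144/5) + 9 = -16/5 + 9 = 29/5 ≈ 5.8000)
(52 + 29)*r + 16 = (52 + 29)*(29/5) + 16 = 81*(29/5) + 16 = 2349/5 + 16 = 2429/5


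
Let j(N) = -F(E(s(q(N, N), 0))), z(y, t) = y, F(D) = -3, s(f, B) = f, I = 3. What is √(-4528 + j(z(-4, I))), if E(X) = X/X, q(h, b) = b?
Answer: 5*I*√181 ≈ 67.268*I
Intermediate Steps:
E(X) = 1
j(N) = 3 (j(N) = -1*(-3) = 3)
√(-4528 + j(z(-4, I))) = √(-4528 + 3) = √(-4525) = 5*I*√181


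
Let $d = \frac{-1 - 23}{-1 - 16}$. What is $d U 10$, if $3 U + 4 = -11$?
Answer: $- \frac{1200}{17} \approx -70.588$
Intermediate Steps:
$U = -5$ ($U = - \frac{4}{3} + \frac{1}{3} \left(-11\right) = - \frac{4}{3} - \frac{11}{3} = -5$)
$d = \frac{24}{17}$ ($d = - \frac{24}{-17} = \left(-24\right) \left(- \frac{1}{17}\right) = \frac{24}{17} \approx 1.4118$)
$d U 10 = \frac{24}{17} \left(-5\right) 10 = \left(- \frac{120}{17}\right) 10 = - \frac{1200}{17}$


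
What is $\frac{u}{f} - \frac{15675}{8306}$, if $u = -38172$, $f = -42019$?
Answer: $- \frac{341591193}{349009814} \approx -0.97874$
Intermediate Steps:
$\frac{u}{f} - \frac{15675}{8306} = - \frac{38172}{-42019} - \frac{15675}{8306} = \left(-38172\right) \left(- \frac{1}{42019}\right) - \frac{15675}{8306} = \frac{38172}{42019} - \frac{15675}{8306} = - \frac{341591193}{349009814}$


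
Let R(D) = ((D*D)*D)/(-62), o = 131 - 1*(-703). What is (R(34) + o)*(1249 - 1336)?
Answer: -539574/31 ≈ -17406.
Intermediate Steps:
o = 834 (o = 131 + 703 = 834)
R(D) = -D**3/62 (R(D) = (D**2*D)*(-1/62) = D**3*(-1/62) = -D**3/62)
(R(34) + o)*(1249 - 1336) = (-1/62*34**3 + 834)*(1249 - 1336) = (-1/62*39304 + 834)*(-87) = (-19652/31 + 834)*(-87) = (6202/31)*(-87) = -539574/31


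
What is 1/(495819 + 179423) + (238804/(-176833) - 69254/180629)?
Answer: -164739037618917/95013295742822 ≈ -1.7339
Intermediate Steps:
1/(495819 + 179423) + (238804/(-176833) - 69254/180629) = 1/675242 + (238804*(-1/176833) - 69254*1/180629) = 1/675242 + (-1052/779 - 69254/180629) = 1/675242 - 243970574/140709991 = -164739037618917/95013295742822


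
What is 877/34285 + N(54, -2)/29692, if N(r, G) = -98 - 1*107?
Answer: 19011459/1017990220 ≈ 0.018675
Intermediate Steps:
N(r, G) = -205 (N(r, G) = -98 - 107 = -205)
877/34285 + N(54, -2)/29692 = 877/34285 - 205/29692 = 19011459/1017990220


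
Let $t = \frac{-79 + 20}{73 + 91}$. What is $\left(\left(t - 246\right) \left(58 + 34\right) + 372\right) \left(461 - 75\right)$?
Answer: $- \frac{352810562}{41} \approx -8.6051 \cdot 10^{6}$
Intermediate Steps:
$t = - \frac{59}{164} \approx -0.35976$
$\left(\left(t - 246\right) \left(58 + 34\right) + 372\right) \left(461 - 75\right) = \left(\left(- \frac{59}{164} - 246\right) \left(58 + 34\right) + 372\right) \left(461 - 75\right) = \left(\left(- \frac{40403}{164}\right) 92 + 372\right) 386 = \left(- \frac{929269}{41} + 372\right) 386 = \left(- \frac{914017}{41}\right) 386 = - \frac{352810562}{41}$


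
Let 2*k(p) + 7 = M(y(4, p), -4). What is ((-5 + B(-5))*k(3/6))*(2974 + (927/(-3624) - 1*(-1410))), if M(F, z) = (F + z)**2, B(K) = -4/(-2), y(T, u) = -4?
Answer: -905541273/2416 ≈ -3.7481e+5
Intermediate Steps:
B(K) = 2 (B(K) = -4*(-1/2) = 2)
k(p) = 57/2 (k(p) = -7/2 + (-4 - 4)**2/2 = -7/2 + (1/2)*(-8)**2 = -7/2 + (1/2)*64 = -7/2 + 32 = 57/2)
((-5 + B(-5))*k(3/6))*(2974 + (927/(-3624) - 1*(-1410))) = ((-5 + 2)*(57/2))*(2974 + (927/(-3624) - 1*(-1410))) = (-3*57/2)*(2974 + (927*(-1/3624) + 1410)) = -171*(2974 + (-309/1208 + 1410))/2 = -171*(2974 + 1702971/1208)/2 = -171/2*5295563/1208 = -905541273/2416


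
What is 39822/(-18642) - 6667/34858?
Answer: -252066915/108303806 ≈ -2.3274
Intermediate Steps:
39822/(-18642) - 6667/34858 = 39822*(-1/18642) - 6667*1/34858 = -6637/3107 - 6667/34858 = -252066915/108303806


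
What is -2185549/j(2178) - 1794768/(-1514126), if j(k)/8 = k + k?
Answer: -1623326244955/26382131424 ≈ -61.531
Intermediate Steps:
j(k) = 16*k (j(k) = 8*(k + k) = 8*(2*k) = 16*k)
-2185549/j(2178) - 1794768/(-1514126) = -2185549/(16*2178) - 1794768/(-1514126) = -2185549/34848 - 1794768*(-1/1514126) = -2185549*1/34848 + 897384/757063 = -2185549/34848 + 897384/757063 = -1623326244955/26382131424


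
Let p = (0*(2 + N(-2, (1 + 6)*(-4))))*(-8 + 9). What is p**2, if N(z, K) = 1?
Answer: 0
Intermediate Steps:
p = 0 (p = (0*(2 + 1))*(-8 + 9) = (0*3)*1 = 0*1 = 0)
p**2 = 0**2 = 0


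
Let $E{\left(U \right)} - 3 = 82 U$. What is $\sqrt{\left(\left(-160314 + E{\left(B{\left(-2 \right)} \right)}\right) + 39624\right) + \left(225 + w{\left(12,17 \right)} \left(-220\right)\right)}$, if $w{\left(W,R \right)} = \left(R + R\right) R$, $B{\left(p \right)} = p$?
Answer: $i \sqrt{247786} \approx 497.78 i$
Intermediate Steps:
$E{\left(U \right)} = 3 + 82 U$
$w{\left(W,R \right)} = 2 R^{2}$ ($w{\left(W,R \right)} = 2 R R = 2 R^{2}$)
$\sqrt{\left(\left(-160314 + E{\left(B{\left(-2 \right)} \right)}\right) + 39624\right) + \left(225 + w{\left(12,17 \right)} \left(-220\right)\right)} = \sqrt{\left(\left(-160314 + \left(3 + 82 \left(-2\right)\right)\right) + 39624\right) + \left(225 + 2 \cdot 17^{2} \left(-220\right)\right)} = \sqrt{\left(\left(-160314 + \left(3 - 164\right)\right) + 39624\right) + \left(225 + 2 \cdot 289 \left(-220\right)\right)} = \sqrt{\left(\left(-160314 - 161\right) + 39624\right) + \left(225 + 578 \left(-220\right)\right)} = \sqrt{\left(-160475 + 39624\right) + \left(225 - 127160\right)} = \sqrt{-120851 - 126935} = \sqrt{-247786} = i \sqrt{247786}$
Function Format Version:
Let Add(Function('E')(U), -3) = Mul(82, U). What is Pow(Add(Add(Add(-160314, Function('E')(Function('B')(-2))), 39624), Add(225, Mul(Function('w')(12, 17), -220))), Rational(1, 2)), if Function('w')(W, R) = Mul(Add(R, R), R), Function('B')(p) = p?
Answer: Mul(I, Pow(247786, Rational(1, 2))) ≈ Mul(497.78, I)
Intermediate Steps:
Function('E')(U) = Add(3, Mul(82, U))
Function('w')(W, R) = Mul(2, Pow(R, 2)) (Function('w')(W, R) = Mul(Mul(2, R), R) = Mul(2, Pow(R, 2)))
Pow(Add(Add(Add(-160314, Function('E')(Function('B')(-2))), 39624), Add(225, Mul(Function('w')(12, 17), -220))), Rational(1, 2)) = Pow(Add(Add(Add(-160314, Add(3, Mul(82, -2))), 39624), Add(225, Mul(Mul(2, Pow(17, 2)), -220))), Rational(1, 2)) = Pow(Add(Add(Add(-160314, Add(3, -164)), 39624), Add(225, Mul(Mul(2, 289), -220))), Rational(1, 2)) = Pow(Add(Add(Add(-160314, -161), 39624), Add(225, Mul(578, -220))), Rational(1, 2)) = Pow(Add(Add(-160475, 39624), Add(225, -127160)), Rational(1, 2)) = Pow(Add(-120851, -126935), Rational(1, 2)) = Pow(-247786, Rational(1, 2)) = Mul(I, Pow(247786, Rational(1, 2)))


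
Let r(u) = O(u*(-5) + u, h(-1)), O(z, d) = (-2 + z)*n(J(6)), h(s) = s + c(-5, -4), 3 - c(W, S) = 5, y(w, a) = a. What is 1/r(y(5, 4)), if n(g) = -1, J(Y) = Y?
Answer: 1/18 ≈ 0.055556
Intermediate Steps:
c(W, S) = -2 (c(W, S) = 3 - 1*5 = 3 - 5 = -2)
h(s) = -2 + s (h(s) = s - 2 = -2 + s)
O(z, d) = 2 - z (O(z, d) = (-2 + z)*(-1) = 2 - z)
r(u) = 2 + 4*u (r(u) = 2 - (u*(-5) + u) = 2 - (-5*u + u) = 2 - (-4)*u = 2 + 4*u)
1/r(y(5, 4)) = 1/(2 + 4*4) = 1/(2 + 16) = 1/18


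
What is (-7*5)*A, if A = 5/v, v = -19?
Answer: 175/19 ≈ 9.2105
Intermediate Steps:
A = -5/19 (A = 5/(-19) = 5*(-1/19) = -5/19 ≈ -0.26316)
(-7*5)*A = -7*5*(-5/19) = -35*(-5/19) = 175/19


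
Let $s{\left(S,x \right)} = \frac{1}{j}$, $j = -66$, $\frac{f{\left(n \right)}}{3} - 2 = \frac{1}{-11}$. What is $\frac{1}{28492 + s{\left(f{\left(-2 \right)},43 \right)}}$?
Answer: $\frac{66}{1880471} \approx 3.5098 \cdot 10^{-5}$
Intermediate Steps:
$f{\left(n \right)} = \frac{63}{11}$ ($f{\left(n \right)} = 6 + \frac{3}{-11} = 6 + 3 \left(- \frac{1}{11}\right) = 6 - \frac{3}{11} = \frac{63}{11}$)
$s{\left(S,x \right)} = - \frac{1}{66}$ ($s{\left(S,x \right)} = \frac{1}{-66} = - \frac{1}{66}$)
$\frac{1}{28492 + s{\left(f{\left(-2 \right)},43 \right)}} = \frac{1}{28492 - \frac{1}{66}} = \frac{1}{\frac{1880471}{66}} = \frac{66}{1880471}$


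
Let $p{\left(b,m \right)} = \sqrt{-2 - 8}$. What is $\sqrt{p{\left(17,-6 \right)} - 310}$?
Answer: $\sqrt{-310 + i \sqrt{10}} \approx 0.0898 + 17.607 i$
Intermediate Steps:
$p{\left(b,m \right)} = i \sqrt{10}$ ($p{\left(b,m \right)} = \sqrt{-10} = i \sqrt{10}$)
$\sqrt{p{\left(17,-6 \right)} - 310} = \sqrt{i \sqrt{10} - 310} = \sqrt{-310 + i \sqrt{10}}$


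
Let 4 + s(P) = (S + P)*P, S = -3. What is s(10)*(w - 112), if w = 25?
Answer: -5742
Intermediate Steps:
s(P) = -4 + P*(-3 + P) (s(P) = -4 + (-3 + P)*P = -4 + P*(-3 + P))
s(10)*(w - 112) = (-4 + 10² - 3*10)*(25 - 112) = (-4 + 100 - 30)*(-87) = 66*(-87) = -5742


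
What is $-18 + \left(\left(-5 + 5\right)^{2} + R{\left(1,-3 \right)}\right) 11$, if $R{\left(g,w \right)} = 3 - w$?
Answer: $48$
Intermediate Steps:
$-18 + \left(\left(-5 + 5\right)^{2} + R{\left(1,-3 \right)}\right) 11 = -18 + \left(\left(-5 + 5\right)^{2} + \left(3 - -3\right)\right) 11 = -18 + \left(0^{2} + \left(3 + 3\right)\right) 11 = -18 + \left(0 + 6\right) 11 = -18 + 6 \cdot 11 = -18 + 66 = 48$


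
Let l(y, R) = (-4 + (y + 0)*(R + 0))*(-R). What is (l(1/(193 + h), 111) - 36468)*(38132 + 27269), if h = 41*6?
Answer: -1035092274657/439 ≈ -2.3578e+9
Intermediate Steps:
h = 246
l(y, R) = -R*(-4 + R*y) (l(y, R) = (-4 + y*R)*(-R) = (-4 + R*y)*(-R) = -R*(-4 + R*y))
(l(1/(193 + h), 111) - 36468)*(38132 + 27269) = (111*(4 - 1*111/(193 + 246)) - 36468)*(38132 + 27269) = (111*(4 - 1*111/439) - 36468)*65401 = (111*(4 - 1*111*1/439) - 36468)*65401 = (111*(4 - 111/439) - 36468)*65401 = (111*(1645/439) - 36468)*65401 = (182595/439 - 36468)*65401 = -15826857/439*65401 = -1035092274657/439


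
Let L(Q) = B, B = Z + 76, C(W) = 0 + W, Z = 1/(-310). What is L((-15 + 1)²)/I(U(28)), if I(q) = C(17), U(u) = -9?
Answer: 23559/5270 ≈ 4.4704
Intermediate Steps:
Z = -1/310 ≈ -0.0032258
C(W) = W
B = 23559/310 (B = -1/310 + 76 = 23559/310 ≈ 75.997)
I(q) = 17
L(Q) = 23559/310
L((-15 + 1)²)/I(U(28)) = (23559/310)/17 = (23559/310)*(1/17) = 23559/5270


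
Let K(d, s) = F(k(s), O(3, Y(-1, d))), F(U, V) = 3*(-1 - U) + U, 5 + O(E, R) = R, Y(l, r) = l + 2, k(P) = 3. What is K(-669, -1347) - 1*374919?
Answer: -374928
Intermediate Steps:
Y(l, r) = 2 + l
O(E, R) = -5 + R
F(U, V) = -3 - 2*U (F(U, V) = (-3 - 3*U) + U = -3 - 2*U)
K(d, s) = -9 (K(d, s) = -3 - 2*3 = -3 - 6 = -9)
K(-669, -1347) - 1*374919 = -9 - 1*374919 = -9 - 374919 = -374928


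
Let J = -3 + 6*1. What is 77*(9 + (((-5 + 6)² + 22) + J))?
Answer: 2695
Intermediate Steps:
J = 3 (J = -3 + 6 = 3)
77*(9 + (((-5 + 6)² + 22) + J)) = 77*(9 + (((-5 + 6)² + 22) + 3)) = 77*(9 + ((1² + 22) + 3)) = 77*(9 + ((1 + 22) + 3)) = 77*(9 + (23 + 3)) = 77*(9 + 26) = 77*35 = 2695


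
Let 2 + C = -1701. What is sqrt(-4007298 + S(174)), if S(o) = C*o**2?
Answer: I*sqrt(55567326) ≈ 7454.4*I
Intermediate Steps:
C = -1703 (C = -2 - 1701 = -1703)
S(o) = -1703*o**2
sqrt(-4007298 + S(174)) = sqrt(-4007298 - 1703*174**2) = sqrt(-4007298 - 1703*30276) = sqrt(-4007298 - 51560028) = sqrt(-55567326) = I*sqrt(55567326)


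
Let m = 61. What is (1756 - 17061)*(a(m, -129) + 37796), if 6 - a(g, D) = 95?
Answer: -577105635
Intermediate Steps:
a(g, D) = -89 (a(g, D) = 6 - 1*95 = 6 - 95 = -89)
(1756 - 17061)*(a(m, -129) + 37796) = (1756 - 17061)*(-89 + 37796) = -15305*37707 = -577105635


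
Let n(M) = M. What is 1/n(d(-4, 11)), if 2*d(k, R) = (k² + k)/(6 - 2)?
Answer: ⅔ ≈ 0.66667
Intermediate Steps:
d(k, R) = k/8 + k²/8 (d(k, R) = ((k² + k)/(6 - 2))/2 = ((k + k²)/4)/2 = ((k + k²)*(¼))/2 = (k/4 + k²/4)/2 = k/8 + k²/8)
1/n(d(-4, 11)) = 1/((⅛)*(-4)*(1 - 4)) = 1/((⅛)*(-4)*(-3)) = 1/(3/2) = ⅔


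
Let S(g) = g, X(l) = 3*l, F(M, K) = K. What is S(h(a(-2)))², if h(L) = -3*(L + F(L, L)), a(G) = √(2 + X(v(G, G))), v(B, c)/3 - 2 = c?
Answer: 72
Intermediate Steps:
v(B, c) = 6 + 3*c
a(G) = √(20 + 9*G) (a(G) = √(2 + 3*(6 + 3*G)) = √(2 + (18 + 9*G)) = √(20 + 9*G))
h(L) = -6*L (h(L) = -3*(L + L) = -6*L)
S(h(a(-2)))² = (-6*√(20 + 9*(-2)))² = (-6*√(20 - 18))² = (-6*√2)² = 72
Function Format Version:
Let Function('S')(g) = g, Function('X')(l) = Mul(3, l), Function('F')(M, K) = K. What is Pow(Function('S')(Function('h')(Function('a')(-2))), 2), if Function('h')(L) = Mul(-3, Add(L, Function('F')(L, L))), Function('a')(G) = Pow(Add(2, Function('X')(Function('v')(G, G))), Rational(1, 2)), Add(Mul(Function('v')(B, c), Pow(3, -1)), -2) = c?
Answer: 72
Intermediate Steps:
Function('v')(B, c) = Add(6, Mul(3, c))
Function('a')(G) = Pow(Add(20, Mul(9, G)), Rational(1, 2)) (Function('a')(G) = Pow(Add(2, Mul(3, Add(6, Mul(3, G)))), Rational(1, 2)) = Pow(Add(2, Add(18, Mul(9, G))), Rational(1, 2)) = Pow(Add(20, Mul(9, G)), Rational(1, 2)))
Function('h')(L) = Mul(-6, L) (Function('h')(L) = Mul(-3, Add(L, L)) = Mul(-3, Mul(2, L)) = Mul(-6, L))
Pow(Function('S')(Function('h')(Function('a')(-2))), 2) = Pow(Mul(-6, Pow(Add(20, Mul(9, -2)), Rational(1, 2))), 2) = Pow(Mul(-6, Pow(Add(20, -18), Rational(1, 2))), 2) = Pow(Mul(-6, Pow(2, Rational(1, 2))), 2) = 72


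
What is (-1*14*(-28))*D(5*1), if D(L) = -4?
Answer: -1568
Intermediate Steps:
(-1*14*(-28))*D(5*1) = (-1*14*(-28))*(-4) = -14*(-28)*(-4) = 392*(-4) = -1568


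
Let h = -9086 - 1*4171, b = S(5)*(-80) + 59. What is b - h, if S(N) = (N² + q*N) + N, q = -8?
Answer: 14116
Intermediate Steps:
S(N) = N² - 7*N (S(N) = (N² - 8*N) + N = N² - 7*N)
b = 859 (b = (5*(-7 + 5))*(-80) + 59 = (5*(-2))*(-80) + 59 = -10*(-80) + 59 = 800 + 59 = 859)
h = -13257 (h = -9086 - 4171 = -13257)
b - h = 859 - 1*(-13257) = 859 + 13257 = 14116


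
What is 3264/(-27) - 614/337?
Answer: -372182/3033 ≈ -122.71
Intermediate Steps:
3264/(-27) - 614/337 = 3264*(-1/27) - 614*1/337 = -1088/9 - 614/337 = -372182/3033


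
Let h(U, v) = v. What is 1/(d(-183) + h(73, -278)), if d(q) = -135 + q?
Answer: -1/596 ≈ -0.0016779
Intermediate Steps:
1/(d(-183) + h(73, -278)) = 1/((-135 - 183) - 278) = 1/(-318 - 278) = 1/(-596) = -1/596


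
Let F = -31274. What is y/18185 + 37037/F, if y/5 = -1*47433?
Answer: -1618123211/113743538 ≈ -14.226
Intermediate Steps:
y = -237165 (y = 5*(-1*47433) = 5*(-47433) = -237165)
y/18185 + 37037/F = -237165/18185 + 37037/(-31274) = -237165*1/18185 + 37037*(-1/31274) = -47433/3637 - 37037/31274 = -1618123211/113743538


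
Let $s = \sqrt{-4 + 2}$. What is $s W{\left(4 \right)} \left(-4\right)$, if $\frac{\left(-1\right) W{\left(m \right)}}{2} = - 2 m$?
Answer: $- 64 i \sqrt{2} \approx - 90.51 i$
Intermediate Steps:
$s = i \sqrt{2}$ ($s = \sqrt{-2} = i \sqrt{2} \approx 1.4142 i$)
$W{\left(m \right)} = 4 m$ ($W{\left(m \right)} = - 2 \left(- 2 m\right) = 4 m$)
$s W{\left(4 \right)} \left(-4\right) = i \sqrt{2} \cdot 4 \cdot 4 \left(-4\right) = i \sqrt{2} \cdot 16 \left(-4\right) = 16 i \sqrt{2} \left(-4\right) = - 64 i \sqrt{2}$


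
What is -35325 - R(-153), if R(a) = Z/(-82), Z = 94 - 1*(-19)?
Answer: -2896537/82 ≈ -35324.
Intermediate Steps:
Z = 113 (Z = 94 + 19 = 113)
R(a) = -113/82 (R(a) = 113/(-82) = 113*(-1/82) = -113/82)
-35325 - R(-153) = -35325 - 1*(-113/82) = -35325 + 113/82 = -2896537/82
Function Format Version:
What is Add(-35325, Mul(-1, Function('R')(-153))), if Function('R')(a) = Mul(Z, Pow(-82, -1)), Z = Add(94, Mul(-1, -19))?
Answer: Rational(-2896537, 82) ≈ -35324.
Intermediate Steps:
Z = 113 (Z = Add(94, 19) = 113)
Function('R')(a) = Rational(-113, 82) (Function('R')(a) = Mul(113, Pow(-82, -1)) = Mul(113, Rational(-1, 82)) = Rational(-113, 82))
Add(-35325, Mul(-1, Function('R')(-153))) = Add(-35325, Mul(-1, Rational(-113, 82))) = Add(-35325, Rational(113, 82)) = Rational(-2896537, 82)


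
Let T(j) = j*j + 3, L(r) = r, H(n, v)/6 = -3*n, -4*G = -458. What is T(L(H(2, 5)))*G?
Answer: 297471/2 ≈ 1.4874e+5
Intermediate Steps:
G = 229/2 (G = -¼*(-458) = 229/2 ≈ 114.50)
H(n, v) = -18*n (H(n, v) = 6*(-3*n) = -18*n)
T(j) = 3 + j² (T(j) = j² + 3 = 3 + j²)
T(L(H(2, 5)))*G = (3 + (-18*2)²)*(229/2) = (3 + (-36)²)*(229/2) = (3 + 1296)*(229/2) = 1299*(229/2) = 297471/2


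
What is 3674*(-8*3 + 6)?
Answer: -66132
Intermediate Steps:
3674*(-8*3 + 6) = 3674*(-24 + 6) = 3674*(-18) = -66132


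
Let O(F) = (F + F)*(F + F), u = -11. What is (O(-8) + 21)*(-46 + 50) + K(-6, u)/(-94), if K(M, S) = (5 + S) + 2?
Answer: 52078/47 ≈ 1108.0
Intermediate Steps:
O(F) = 4*F**2 (O(F) = (2*F)*(2*F) = 4*F**2)
K(M, S) = 7 + S
(O(-8) + 21)*(-46 + 50) + K(-6, u)/(-94) = (4*(-8)**2 + 21)*(-46 + 50) + (7 - 11)/(-94) = (4*64 + 21)*4 - 1/94*(-4) = (256 + 21)*4 + 2/47 = 277*4 + 2/47 = 1108 + 2/47 = 52078/47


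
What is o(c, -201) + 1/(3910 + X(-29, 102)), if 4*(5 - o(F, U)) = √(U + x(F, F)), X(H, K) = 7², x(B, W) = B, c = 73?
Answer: 19796/3959 - 2*I*√2 ≈ 5.0003 - 2.8284*I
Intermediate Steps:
X(H, K) = 49
o(F, U) = 5 - √(F + U)/4 (o(F, U) = 5 - √(U + F)/4 = 5 - √(F + U)/4)
o(c, -201) + 1/(3910 + X(-29, 102)) = (5 - √(73 - 201)/4) + 1/(3910 + 49) = (5 - 2*I*√2) + 1/3959 = 19796/3959 - 2*I*√2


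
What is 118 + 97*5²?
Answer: 2543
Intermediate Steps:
118 + 97*5² = 118 + 97*25 = 118 + 2425 = 2543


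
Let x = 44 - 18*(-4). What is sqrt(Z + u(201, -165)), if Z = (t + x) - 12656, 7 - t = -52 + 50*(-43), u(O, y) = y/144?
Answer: I*sqrt(1487829)/12 ≈ 101.65*I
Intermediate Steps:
u(O, y) = y/144 (u(O, y) = y*(1/144) = y/144)
x = 116 (x = 44 + 72 = 116)
t = 2209 (t = 7 - (-52 + 50*(-43)) = 7 - (-52 - 2150) = 7 - 1*(-2202) = 7 + 2202 = 2209)
Z = -10331 (Z = (2209 + 116) - 12656 = 2325 - 12656 = -10331)
sqrt(Z + u(201, -165)) = sqrt(-10331 + (1/144)*(-165)) = sqrt(-10331 - 55/48) = sqrt(-495943/48) = I*sqrt(1487829)/12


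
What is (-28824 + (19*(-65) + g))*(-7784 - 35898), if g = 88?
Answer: 1309193222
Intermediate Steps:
(-28824 + (19*(-65) + g))*(-7784 - 35898) = (-28824 + (19*(-65) + 88))*(-7784 - 35898) = (-28824 + (-1235 + 88))*(-43682) = (-28824 - 1147)*(-43682) = -29971*(-43682) = 1309193222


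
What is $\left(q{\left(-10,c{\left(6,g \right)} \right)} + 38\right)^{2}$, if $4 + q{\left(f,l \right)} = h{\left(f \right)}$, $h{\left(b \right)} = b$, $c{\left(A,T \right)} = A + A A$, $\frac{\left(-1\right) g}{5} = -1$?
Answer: $576$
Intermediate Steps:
$g = 5$ ($g = \left(-5\right) \left(-1\right) = 5$)
$c{\left(A,T \right)} = A + A^{2}$
$q{\left(f,l \right)} = -4 + f$
$\left(q{\left(-10,c{\left(6,g \right)} \right)} + 38\right)^{2} = \left(\left(-4 - 10\right) + 38\right)^{2} = \left(-14 + 38\right)^{2} = 24^{2} = 576$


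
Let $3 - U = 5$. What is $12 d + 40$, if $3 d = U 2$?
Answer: $24$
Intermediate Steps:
$U = -2$ ($U = 3 - 5 = -2$)
$d = - \frac{4}{3}$ ($d = \frac{\left(-2\right) 2}{3} = \frac{1}{3} \left(-4\right) = - \frac{4}{3} \approx -1.3333$)
$12 d + 40 = 12 \left(- \frac{4}{3}\right) + 40 = -16 + 40 = 24$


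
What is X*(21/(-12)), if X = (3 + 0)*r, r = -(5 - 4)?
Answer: 21/4 ≈ 5.2500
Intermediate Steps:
r = -1 (r = -1*1 = -1)
X = -3 (X = (3 + 0)*(-1) = 3*(-1) = -3)
X*(21/(-12)) = -63/(-12) = -63*(-1)/12 = -3*(-7/4) = 21/4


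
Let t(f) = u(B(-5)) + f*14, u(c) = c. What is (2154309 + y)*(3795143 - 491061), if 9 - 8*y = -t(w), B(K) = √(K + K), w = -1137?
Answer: 28445772037083/4 + 1652041*I*√10/4 ≈ 7.1114e+12 + 1.3061e+6*I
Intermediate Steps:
B(K) = √2*√K (B(K) = √(2*K) = √2*√K)
t(f) = 14*f + I*√10 (t(f) = √2*√(-5) + f*14 = √2*(I*√5) + 14*f = I*√10 + 14*f = 14*f + I*√10)
y = -15909/8 + I*√10/8 (y = 9/8 - (-1)*(14*(-1137) + I*√10)/8 = 9/8 - (-1)*(-15918 + I*√10)/8 = 9/8 - (15918 - I*√10)/8 = 9/8 + (-7959/4 + I*√10/8) = -15909/8 + I*√10/8 ≈ -1988.6 + 0.39528*I)
(2154309 + y)*(3795143 - 491061) = (2154309 + (-15909/8 + I*√10/8))*(3795143 - 491061) = (17218563/8 + I*√10/8)*3304082 = 28445772037083/4 + 1652041*I*√10/4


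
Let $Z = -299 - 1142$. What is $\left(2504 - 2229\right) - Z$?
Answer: $1716$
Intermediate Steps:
$Z = -1441$ ($Z = -299 - 1142 = -1441$)
$\left(2504 - 2229\right) - Z = \left(2504 - 2229\right) - -1441 = \left(2504 - 2229\right) + 1441 = 275 + 1441 = 1716$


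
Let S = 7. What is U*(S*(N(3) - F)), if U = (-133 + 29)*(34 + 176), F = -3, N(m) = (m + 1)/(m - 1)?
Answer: -764400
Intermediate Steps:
N(m) = (1 + m)/(-1 + m)
U = -21840 (U = -104*210 = -21840)
U*(S*(N(3) - F)) = -152880*((1 + 3)/(-1 + 3) - 1*(-3)) = -152880*(4/2 + 3) = -152880*((½)*4 + 3) = -152880*(2 + 3) = -152880*5 = -21840*35 = -764400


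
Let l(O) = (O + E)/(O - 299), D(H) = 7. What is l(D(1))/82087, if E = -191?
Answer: 2/260537 ≈ 7.6765e-6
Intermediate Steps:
l(O) = (-191 + O)/(-299 + O) (l(O) = (O - 191)/(O - 299) = (-191 + O)/(-299 + O))
l(D(1))/82087 = ((-191 + 7)/(-299 + 7))/82087 = (-184/(-292))*(1/82087) = -1/292*(-184)*(1/82087) = (46/73)*(1/82087) = 2/260537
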